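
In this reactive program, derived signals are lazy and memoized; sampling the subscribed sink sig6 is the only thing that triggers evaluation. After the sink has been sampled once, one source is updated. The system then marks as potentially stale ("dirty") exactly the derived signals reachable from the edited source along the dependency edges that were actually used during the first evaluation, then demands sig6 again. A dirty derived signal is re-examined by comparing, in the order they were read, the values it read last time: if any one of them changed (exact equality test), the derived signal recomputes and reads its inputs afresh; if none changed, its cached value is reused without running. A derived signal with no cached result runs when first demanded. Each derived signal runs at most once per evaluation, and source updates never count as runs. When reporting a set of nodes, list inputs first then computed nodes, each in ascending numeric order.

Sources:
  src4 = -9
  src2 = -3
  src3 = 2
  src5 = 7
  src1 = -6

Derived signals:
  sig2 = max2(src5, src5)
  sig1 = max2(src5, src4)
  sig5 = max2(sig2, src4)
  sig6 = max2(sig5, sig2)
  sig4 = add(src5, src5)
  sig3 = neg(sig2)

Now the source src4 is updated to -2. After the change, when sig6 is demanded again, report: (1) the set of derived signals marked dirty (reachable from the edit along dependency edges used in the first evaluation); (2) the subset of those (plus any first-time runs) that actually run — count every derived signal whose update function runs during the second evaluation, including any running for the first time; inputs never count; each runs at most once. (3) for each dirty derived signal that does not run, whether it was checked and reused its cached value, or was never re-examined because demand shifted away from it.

First demand of the output computes:
  sig2 = max2(7, 7) = 7
  sig5 = max2(7, -9) = 7
  sig6 = max2(7, 7) = 7

After the edit, cleaning proceeds:
  sig5: a read changed (src4 -9->-2) — executes, giving 7 — identical to its old value.
  sig6: dirty, but its reads are unchanged (sig5 unchanged, sig2 unchanged); cached 7 stands.

Note the absorption at sig5: it re-runs yet its value is the same, leaving the output's value untouched.

The edit dirties: sig5, sig6.
1 derived signals run: sig5.
Cache hits after checking: sig6.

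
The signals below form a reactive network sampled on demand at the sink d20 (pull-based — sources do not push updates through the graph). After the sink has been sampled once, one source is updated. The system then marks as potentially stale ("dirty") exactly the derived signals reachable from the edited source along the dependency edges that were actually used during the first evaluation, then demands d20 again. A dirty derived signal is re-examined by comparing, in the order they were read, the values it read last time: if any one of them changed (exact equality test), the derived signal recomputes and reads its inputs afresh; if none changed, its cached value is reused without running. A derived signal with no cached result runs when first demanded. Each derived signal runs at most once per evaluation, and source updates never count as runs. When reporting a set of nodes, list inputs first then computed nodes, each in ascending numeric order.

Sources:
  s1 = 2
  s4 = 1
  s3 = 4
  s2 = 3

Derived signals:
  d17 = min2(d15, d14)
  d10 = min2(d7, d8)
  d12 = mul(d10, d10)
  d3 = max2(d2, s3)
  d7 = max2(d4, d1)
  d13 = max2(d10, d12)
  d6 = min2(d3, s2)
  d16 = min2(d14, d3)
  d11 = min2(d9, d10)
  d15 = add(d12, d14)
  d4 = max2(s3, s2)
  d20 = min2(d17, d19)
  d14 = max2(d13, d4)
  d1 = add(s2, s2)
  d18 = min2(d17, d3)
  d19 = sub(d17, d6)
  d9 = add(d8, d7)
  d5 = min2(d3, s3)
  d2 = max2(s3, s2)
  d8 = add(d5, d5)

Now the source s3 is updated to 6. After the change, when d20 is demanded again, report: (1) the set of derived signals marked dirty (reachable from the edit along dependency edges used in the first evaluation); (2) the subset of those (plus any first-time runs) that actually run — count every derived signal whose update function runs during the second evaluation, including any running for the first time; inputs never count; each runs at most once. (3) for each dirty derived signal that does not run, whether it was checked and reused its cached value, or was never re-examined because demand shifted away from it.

Dirty set: d2, d3, d4, d5, d6, d7, d8, d10, d12, d13, d14, d15, d17, d19, d20.
Run set: d2, d3, d4, d5, d6, d7, d8, d10, d14 (9 run).
Re-examined without running (cache reused): d12, d13, d15, d17, d19, d20.
The important point: at d12 every value read last time is unchanged, so the dirty flag clears without a run.

Initial pass — values computed on the first demand:
  d1 = add(3, 3) = 6
  d2 = max2(4, 3) = 4
  d3 = max2(4, 4) = 4
  d4 = max2(4, 3) = 4
  d5 = min2(4, 4) = 4
  d6 = min2(4, 3) = 3
  d7 = max2(4, 6) = 6
  d8 = add(4, 4) = 8
  d10 = min2(6, 8) = 6
  d12 = mul(6, 6) = 36
  d13 = max2(6, 36) = 36
  d14 = max2(36, 4) = 36
  d15 = add(36, 36) = 72
  d17 = min2(72, 36) = 36
  d19 = sub(36, 3) = 33
  d20 = min2(36, 33) = 33

Second demand — change propagation:
  d2: re-runs because s3 4->6; new result 6.
  d3: re-runs because d2 4->6; s3 4->6; new result 6.
  d4: re-runs because s3 4->6; new result 6.
  d5: re-runs because d3 4->6; s3 4->6; new result 6.
  d6: re-runs because d3 4->6; new result 3 (unchanged).
  d7: re-runs because d4 4->6; new result 6 (unchanged).
  d8: re-runs because d5 4->6; d5 4->6; new result 12.
  d10: re-runs because d8 8->12; new result 6 (unchanged).
  d12: re-examined; everything it read last time is the same (d10 unchanged, d10 unchanged) — cache 36 kept, no run.
  d13: re-examined; everything it read last time is the same (d10 unchanged, d12 unchanged) — cache 36 kept, no run.
  d14: re-runs because d4 4->6; new result 36 (unchanged).
  d15: re-examined; everything it read last time is the same (d12 unchanged, d14 unchanged) — cache 72 kept, no run.
  d17: re-examined; everything it read last time is the same (d15 unchanged, d14 unchanged) — cache 36 kept, no run.
  d19: re-examined; everything it read last time is the same (d17 unchanged, d6 unchanged) — cache 33 kept, no run.
  d20: re-examined; everything it read last time is the same (d17 unchanged, d19 unchanged) — cache 33 kept, no run.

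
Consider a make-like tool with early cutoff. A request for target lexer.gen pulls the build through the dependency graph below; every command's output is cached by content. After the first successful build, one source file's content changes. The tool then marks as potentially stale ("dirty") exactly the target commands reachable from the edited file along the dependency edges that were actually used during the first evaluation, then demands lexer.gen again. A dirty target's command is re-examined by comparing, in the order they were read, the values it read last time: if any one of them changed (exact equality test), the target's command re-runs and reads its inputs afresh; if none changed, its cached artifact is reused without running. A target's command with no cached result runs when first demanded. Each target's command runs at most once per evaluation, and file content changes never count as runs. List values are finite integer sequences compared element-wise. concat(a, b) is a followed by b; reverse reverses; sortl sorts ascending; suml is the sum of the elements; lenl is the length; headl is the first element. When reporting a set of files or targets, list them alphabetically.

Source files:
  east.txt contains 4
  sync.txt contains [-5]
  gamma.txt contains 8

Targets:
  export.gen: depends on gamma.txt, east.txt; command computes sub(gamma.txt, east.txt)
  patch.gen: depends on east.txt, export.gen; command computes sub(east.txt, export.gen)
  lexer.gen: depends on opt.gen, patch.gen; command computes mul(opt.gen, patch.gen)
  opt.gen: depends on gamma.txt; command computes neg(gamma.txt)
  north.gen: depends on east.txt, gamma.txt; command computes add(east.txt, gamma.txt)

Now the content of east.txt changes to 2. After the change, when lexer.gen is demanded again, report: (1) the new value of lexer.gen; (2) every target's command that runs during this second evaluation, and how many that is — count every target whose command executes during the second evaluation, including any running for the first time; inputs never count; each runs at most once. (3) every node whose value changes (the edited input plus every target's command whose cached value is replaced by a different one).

Demanding lexer.gen again yields 32.
3 target commands run: export.gen, lexer.gen, patch.gen.
The nodes whose values change: east.txt, export.gen, lexer.gen, patch.gen.

First demand of the output computes:
  export.gen = sub(8, 4) = 4
  opt.gen = neg(8) = -8
  patch.gen = sub(4, 4) = 0
  lexer.gen = mul(-8, 0) = 0

After the edit, cleaning proceeds:
  export.gen: a read changed (east.txt 4->2) — executes, giving 6.
  patch.gen: a read changed (east.txt 4->2; export.gen 4->6) — executes, giving -4.
  lexer.gen: a read changed (patch.gen 0->-4) — executes, giving 32.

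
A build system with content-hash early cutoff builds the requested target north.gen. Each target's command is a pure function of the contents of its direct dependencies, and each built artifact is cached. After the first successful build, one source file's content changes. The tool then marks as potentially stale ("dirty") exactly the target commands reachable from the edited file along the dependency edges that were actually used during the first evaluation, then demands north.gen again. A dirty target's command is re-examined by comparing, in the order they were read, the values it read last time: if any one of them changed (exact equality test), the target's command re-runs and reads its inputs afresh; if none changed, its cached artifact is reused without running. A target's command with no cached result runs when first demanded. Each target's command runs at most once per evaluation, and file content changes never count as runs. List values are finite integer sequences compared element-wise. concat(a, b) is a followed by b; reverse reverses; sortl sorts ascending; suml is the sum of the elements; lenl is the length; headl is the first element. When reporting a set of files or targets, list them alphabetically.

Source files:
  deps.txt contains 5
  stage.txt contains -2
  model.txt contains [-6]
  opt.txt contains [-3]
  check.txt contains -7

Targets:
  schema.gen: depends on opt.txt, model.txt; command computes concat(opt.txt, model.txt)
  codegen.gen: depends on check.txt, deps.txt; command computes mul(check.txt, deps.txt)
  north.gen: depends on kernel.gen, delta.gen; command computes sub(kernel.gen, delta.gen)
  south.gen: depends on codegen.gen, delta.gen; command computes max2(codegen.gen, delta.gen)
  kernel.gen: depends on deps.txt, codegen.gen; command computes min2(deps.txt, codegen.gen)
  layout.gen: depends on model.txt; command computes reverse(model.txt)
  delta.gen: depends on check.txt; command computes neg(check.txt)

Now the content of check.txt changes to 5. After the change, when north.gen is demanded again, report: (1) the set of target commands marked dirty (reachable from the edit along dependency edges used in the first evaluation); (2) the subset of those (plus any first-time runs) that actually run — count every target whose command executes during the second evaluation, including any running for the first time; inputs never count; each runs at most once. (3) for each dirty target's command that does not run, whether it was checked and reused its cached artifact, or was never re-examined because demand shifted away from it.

First evaluation (everything demanded from the output):
  codegen.gen = mul(-7, 5) = -35
  delta.gen = neg(-7) = 7
  kernel.gen = min2(5, -35) = -35
  north.gen = sub(-35, 7) = -42

Propagation after the edit:
  codegen.gen: runs — check.txt -7->5; result 25.
  delta.gen: runs — check.txt -7->5; result -5.
  kernel.gen: runs — codegen.gen -35->25; result 5.
  north.gen: runs — kernel.gen -35->5; delta.gen 7->-5; result 10.

Marked dirty: codegen.gen, delta.gen, kernel.gen, north.gen.
Target commands that run: codegen.gen, delta.gen, kernel.gen, north.gen — 4 in total.
Every dirty target's command ran.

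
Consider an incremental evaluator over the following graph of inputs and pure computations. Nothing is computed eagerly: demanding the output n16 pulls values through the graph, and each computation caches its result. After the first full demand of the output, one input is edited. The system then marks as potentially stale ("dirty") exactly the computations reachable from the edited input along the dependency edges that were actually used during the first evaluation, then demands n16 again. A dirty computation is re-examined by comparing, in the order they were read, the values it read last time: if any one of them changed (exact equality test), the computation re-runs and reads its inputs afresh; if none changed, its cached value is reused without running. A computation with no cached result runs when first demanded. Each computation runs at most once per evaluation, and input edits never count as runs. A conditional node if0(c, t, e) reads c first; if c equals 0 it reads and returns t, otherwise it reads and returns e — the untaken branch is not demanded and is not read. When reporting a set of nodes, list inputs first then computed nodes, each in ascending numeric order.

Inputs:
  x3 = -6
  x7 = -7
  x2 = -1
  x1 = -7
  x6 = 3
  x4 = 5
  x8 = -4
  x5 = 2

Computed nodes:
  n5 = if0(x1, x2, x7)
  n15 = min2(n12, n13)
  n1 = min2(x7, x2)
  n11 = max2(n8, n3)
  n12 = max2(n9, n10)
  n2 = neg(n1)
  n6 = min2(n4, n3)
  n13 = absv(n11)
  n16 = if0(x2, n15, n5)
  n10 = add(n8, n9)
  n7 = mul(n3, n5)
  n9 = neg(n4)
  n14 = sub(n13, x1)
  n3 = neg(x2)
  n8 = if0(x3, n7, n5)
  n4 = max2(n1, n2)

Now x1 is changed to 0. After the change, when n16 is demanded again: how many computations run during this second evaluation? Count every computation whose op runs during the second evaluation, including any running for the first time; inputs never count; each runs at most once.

Initial pass — values computed on the first demand:
  n5 = if0(x1=-7 -> else branch x7) = -7
  n16 = if0(x2=-1 -> else branch n5) = -7

Second demand — change propagation:
  n5: re-runs because x1 -7->0; new result -1.
  n16: re-runs because n5 -7->-1; new result -1.

Run set: n5, n16 (2 run).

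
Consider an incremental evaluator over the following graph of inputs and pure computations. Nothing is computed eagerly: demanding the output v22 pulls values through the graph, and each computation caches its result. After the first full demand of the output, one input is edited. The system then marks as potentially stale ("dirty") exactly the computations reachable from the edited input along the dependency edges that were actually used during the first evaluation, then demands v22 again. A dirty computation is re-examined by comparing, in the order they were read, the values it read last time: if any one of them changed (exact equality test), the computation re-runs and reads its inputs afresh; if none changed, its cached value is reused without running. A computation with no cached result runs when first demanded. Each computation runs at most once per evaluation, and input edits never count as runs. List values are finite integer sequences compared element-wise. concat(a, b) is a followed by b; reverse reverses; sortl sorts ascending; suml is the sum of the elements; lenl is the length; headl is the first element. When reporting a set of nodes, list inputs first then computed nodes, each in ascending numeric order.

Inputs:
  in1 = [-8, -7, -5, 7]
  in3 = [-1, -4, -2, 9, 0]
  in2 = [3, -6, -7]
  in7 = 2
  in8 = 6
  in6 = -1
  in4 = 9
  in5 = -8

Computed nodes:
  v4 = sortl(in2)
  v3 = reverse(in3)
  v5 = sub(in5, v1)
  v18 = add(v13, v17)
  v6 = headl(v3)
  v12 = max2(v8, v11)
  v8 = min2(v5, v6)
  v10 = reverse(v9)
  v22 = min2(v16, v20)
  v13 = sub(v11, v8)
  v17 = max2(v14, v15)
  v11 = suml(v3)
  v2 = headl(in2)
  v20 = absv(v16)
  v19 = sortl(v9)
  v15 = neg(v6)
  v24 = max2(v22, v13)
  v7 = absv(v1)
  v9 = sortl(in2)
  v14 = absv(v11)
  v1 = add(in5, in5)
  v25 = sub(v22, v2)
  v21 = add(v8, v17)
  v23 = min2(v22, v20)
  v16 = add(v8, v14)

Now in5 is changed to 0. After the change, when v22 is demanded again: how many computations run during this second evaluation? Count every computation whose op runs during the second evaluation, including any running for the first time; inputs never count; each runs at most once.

Run set: v1, v5, v8 (3 run).
The important point: v8 recomputes to an identical value, and the output ends up unchanged.

Initial pass — values computed on the first demand:
  v1 = add(-8, -8) = -16
  v3 = reverse([-1, -4, -2, 9, 0]) = [0, 9, -2, -4, -1]
  v5 = sub(-8, -16) = 8
  v6 = headl([0, 9, -2, -4, -1]) = 0
  v8 = min2(8, 0) = 0
  v11 = suml([0, 9, -2, -4, -1]) = 2
  v14 = absv(2) = 2
  v16 = add(0, 2) = 2
  v20 = absv(2) = 2
  v22 = min2(2, 2) = 2

Second demand — change propagation:
  v1: re-runs because in5 -8->0; in5 -8->0; new result 0.
  v5: re-runs because in5 -8->0; v1 -16->0; new result 0.
  v8: re-runs because v5 8->0; new result 0 (unchanged).
  v16: re-examined; everything it read last time is the same (v8 unchanged, v14 unchanged) — cache 2 kept, no run.
  v20: re-examined; everything it read last time is the same (v16 unchanged) — cache 2 kept, no run.
  v22: re-examined; everything it read last time is the same (v16 unchanged, v20 unchanged) — cache 2 kept, no run.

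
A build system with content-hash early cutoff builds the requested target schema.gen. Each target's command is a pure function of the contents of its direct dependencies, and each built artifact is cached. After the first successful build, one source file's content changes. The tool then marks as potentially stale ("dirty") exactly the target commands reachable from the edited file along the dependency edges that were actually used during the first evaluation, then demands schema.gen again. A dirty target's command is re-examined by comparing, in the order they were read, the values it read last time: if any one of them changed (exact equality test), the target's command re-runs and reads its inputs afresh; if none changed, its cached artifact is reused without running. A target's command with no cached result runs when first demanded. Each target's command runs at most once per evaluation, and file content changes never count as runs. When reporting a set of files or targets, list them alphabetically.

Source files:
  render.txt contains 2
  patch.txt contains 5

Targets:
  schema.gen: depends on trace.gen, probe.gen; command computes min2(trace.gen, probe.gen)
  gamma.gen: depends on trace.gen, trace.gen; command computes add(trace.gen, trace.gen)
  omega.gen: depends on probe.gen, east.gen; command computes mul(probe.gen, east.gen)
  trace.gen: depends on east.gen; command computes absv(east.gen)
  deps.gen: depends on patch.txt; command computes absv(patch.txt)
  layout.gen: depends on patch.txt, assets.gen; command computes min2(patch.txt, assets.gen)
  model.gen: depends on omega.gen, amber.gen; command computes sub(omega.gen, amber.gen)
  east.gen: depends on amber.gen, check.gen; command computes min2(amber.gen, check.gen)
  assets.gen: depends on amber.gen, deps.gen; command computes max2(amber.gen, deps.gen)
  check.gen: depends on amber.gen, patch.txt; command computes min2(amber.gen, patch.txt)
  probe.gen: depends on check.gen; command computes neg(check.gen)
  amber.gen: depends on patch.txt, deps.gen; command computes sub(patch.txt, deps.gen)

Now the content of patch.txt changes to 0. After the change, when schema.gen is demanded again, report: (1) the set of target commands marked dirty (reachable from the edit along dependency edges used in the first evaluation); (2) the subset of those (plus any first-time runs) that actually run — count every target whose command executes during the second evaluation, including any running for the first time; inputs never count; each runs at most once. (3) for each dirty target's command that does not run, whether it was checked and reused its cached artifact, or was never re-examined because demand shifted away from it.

Marked dirty: amber.gen, check.gen, deps.gen, east.gen, probe.gen, schema.gen, trace.gen.
Target commands that run: amber.gen, check.gen, deps.gen — 3 in total.
Checked but reused from cache: east.gen, probe.gen, schema.gen, trace.gen.
Key observation: the cutoff stops propagation at east.gen — its inputs' values are unchanged, so it reuses its cache.

First evaluation (everything demanded from the output):
  deps.gen = absv(5) = 5
  amber.gen = sub(5, 5) = 0
  check.gen = min2(0, 5) = 0
  east.gen = min2(0, 0) = 0
  probe.gen = neg(0) = 0
  trace.gen = absv(0) = 0
  schema.gen = min2(0, 0) = 0

Propagation after the edit:
  deps.gen: runs — patch.txt 5->0; result 0.
  amber.gen: runs — patch.txt 5->0; deps.gen 5->0; result 0 (same value as before).
  check.gen: runs — patch.txt 5->0; result 0 (same value as before).
  east.gen: checked — values it read are unchanged (amber.gen unchanged, check.gen unchanged); reused cached 0 without running.
  probe.gen: checked — values it read are unchanged (check.gen unchanged); reused cached 0 without running.
  trace.gen: checked — values it read are unchanged (east.gen unchanged); reused cached 0 without running.
  schema.gen: checked — values it read are unchanged (trace.gen unchanged, probe.gen unchanged); reused cached 0 without running.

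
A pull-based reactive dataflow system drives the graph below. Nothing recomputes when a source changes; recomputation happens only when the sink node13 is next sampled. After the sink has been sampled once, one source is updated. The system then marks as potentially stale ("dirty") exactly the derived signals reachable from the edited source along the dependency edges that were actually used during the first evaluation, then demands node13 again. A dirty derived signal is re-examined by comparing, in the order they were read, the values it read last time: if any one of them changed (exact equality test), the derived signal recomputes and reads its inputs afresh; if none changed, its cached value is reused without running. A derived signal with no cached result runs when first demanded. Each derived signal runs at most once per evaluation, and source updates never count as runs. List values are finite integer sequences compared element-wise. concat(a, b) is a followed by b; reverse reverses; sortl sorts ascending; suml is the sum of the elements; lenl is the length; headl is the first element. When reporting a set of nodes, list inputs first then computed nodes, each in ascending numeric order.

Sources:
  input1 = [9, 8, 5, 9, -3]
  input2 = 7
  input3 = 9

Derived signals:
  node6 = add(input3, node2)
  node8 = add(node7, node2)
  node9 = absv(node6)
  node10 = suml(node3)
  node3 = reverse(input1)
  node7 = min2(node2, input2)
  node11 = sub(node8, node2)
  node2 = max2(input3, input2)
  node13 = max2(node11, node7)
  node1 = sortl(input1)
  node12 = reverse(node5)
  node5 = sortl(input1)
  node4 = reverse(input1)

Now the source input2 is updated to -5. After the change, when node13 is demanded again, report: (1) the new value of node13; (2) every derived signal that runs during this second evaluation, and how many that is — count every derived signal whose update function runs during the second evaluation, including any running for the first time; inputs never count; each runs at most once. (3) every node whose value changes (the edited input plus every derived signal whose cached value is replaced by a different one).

New value of node13: -5.
Derived signals that run: node2, node7, node8, node11, node13 — 5 in total.
Values that change: input2, node7, node8, node11, node13.

First evaluation (everything demanded from the output):
  node2 = max2(9, 7) = 9
  node7 = min2(9, 7) = 7
  node8 = add(7, 9) = 16
  node11 = sub(16, 9) = 7
  node13 = max2(7, 7) = 7

Propagation after the edit:
  node2: runs — input2 7->-5; result 9 (same value as before).
  node7: runs — input2 7->-5; result -5.
  node8: runs — node7 7->-5; result 4.
  node11: runs — node8 16->4; result -5.
  node13: runs — node11 7->-5; node7 7->-5; result -5.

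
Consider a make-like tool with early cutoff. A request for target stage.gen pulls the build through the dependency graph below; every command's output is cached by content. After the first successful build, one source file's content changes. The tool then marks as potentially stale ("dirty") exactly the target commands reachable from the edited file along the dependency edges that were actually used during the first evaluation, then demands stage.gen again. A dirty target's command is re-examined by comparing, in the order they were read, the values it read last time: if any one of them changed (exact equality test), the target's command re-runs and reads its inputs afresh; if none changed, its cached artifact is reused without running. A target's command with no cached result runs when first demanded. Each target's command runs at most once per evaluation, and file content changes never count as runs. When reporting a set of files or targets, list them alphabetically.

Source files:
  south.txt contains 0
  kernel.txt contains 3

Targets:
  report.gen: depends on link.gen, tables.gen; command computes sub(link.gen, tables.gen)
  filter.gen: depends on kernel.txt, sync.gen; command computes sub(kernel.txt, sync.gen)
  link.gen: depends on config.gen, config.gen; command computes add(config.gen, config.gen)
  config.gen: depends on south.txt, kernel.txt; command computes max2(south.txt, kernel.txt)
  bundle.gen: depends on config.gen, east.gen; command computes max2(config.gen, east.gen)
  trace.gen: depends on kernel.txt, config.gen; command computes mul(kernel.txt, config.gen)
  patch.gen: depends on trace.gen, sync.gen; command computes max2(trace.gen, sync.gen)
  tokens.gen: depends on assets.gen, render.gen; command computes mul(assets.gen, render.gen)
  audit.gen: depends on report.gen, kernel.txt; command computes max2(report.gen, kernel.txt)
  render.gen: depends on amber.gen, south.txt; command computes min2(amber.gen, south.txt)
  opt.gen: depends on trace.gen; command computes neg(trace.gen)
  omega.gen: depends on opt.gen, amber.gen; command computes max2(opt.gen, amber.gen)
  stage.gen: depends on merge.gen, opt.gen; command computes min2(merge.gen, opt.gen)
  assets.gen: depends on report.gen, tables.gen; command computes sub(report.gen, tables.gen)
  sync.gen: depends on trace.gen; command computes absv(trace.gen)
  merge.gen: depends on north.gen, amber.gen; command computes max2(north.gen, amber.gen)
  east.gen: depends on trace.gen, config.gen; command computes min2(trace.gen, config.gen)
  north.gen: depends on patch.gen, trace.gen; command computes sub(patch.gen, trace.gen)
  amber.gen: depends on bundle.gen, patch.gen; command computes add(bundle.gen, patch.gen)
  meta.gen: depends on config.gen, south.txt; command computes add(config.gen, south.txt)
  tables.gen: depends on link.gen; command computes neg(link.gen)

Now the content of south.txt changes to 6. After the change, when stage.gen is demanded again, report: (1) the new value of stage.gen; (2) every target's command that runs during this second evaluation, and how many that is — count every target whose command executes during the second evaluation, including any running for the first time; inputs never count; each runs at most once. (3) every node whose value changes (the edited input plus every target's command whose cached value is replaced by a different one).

First demand of the output computes:
  config.gen = max2(0, 3) = 3
  trace.gen = mul(3, 3) = 9
  east.gen = min2(9, 3) = 3
  bundle.gen = max2(3, 3) = 3
  opt.gen = neg(9) = -9
  sync.gen = absv(9) = 9
  patch.gen = max2(9, 9) = 9
  amber.gen = add(3, 9) = 12
  north.gen = sub(9, 9) = 0
  merge.gen = max2(0, 12) = 12
  stage.gen = min2(12, -9) = -9

After the edit, cleaning proceeds:
  config.gen: a read changed (south.txt 0->6) — executes, giving 6.
  trace.gen: a read changed (config.gen 3->6) — executes, giving 18.
  east.gen: a read changed (trace.gen 9->18; config.gen 3->6) — executes, giving 6.
  bundle.gen: a read changed (config.gen 3->6; east.gen 3->6) — executes, giving 6.
  opt.gen: a read changed (trace.gen 9->18) — executes, giving -18.
  sync.gen: a read changed (trace.gen 9->18) — executes, giving 18.
  patch.gen: a read changed (trace.gen 9->18; sync.gen 9->18) — executes, giving 18.
  amber.gen: a read changed (bundle.gen 3->6; patch.gen 9->18) — executes, giving 24.
  north.gen: a read changed (patch.gen 9->18; trace.gen 9->18) — executes, giving 0 — identical to its old value.
  merge.gen: a read changed (amber.gen 12->24) — executes, giving 24.
  stage.gen: a read changed (merge.gen 12->24; opt.gen -9->-18) — executes, giving -18.

Demanding stage.gen again yields -18.
11 target commands run: amber.gen, bundle.gen, config.gen, east.gen, merge.gen, north.gen, opt.gen, patch.gen, stage.gen, sync.gen, trace.gen.
The nodes whose values change: amber.gen, bundle.gen, config.gen, east.gen, merge.gen, opt.gen, patch.gen, south.txt, stage.gen, sync.gen, trace.gen.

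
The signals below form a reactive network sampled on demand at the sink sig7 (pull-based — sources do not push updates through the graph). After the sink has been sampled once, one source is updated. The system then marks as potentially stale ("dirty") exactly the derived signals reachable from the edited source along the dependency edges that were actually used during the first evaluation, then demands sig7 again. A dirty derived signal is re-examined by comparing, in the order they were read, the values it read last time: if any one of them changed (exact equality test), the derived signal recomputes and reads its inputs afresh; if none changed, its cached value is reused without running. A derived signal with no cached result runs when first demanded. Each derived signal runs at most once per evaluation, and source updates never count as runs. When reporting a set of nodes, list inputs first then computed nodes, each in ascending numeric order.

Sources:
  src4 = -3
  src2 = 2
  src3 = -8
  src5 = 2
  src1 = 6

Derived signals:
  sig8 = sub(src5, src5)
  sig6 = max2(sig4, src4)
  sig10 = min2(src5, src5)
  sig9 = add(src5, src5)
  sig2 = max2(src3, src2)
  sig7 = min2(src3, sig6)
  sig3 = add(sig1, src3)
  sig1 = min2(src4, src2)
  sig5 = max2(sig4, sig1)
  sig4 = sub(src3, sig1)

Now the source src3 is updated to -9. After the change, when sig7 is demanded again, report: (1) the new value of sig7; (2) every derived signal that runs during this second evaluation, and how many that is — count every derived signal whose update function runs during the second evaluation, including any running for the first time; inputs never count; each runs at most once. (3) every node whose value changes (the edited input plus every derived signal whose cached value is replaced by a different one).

sig7 now evaluates to -9.
Run set: sig4, sig6, sig7 (3 run).
Changed values: src3, sig4, sig7.

Initial pass — values computed on the first demand:
  sig1 = min2(-3, 2) = -3
  sig4 = sub(-8, -3) = -5
  sig6 = max2(-5, -3) = -3
  sig7 = min2(-8, -3) = -8

Second demand — change propagation:
  sig4: re-runs because src3 -8->-9; new result -6.
  sig6: re-runs because sig4 -5->-6; new result -3 (unchanged).
  sig7: re-runs because src3 -8->-9; new result -9.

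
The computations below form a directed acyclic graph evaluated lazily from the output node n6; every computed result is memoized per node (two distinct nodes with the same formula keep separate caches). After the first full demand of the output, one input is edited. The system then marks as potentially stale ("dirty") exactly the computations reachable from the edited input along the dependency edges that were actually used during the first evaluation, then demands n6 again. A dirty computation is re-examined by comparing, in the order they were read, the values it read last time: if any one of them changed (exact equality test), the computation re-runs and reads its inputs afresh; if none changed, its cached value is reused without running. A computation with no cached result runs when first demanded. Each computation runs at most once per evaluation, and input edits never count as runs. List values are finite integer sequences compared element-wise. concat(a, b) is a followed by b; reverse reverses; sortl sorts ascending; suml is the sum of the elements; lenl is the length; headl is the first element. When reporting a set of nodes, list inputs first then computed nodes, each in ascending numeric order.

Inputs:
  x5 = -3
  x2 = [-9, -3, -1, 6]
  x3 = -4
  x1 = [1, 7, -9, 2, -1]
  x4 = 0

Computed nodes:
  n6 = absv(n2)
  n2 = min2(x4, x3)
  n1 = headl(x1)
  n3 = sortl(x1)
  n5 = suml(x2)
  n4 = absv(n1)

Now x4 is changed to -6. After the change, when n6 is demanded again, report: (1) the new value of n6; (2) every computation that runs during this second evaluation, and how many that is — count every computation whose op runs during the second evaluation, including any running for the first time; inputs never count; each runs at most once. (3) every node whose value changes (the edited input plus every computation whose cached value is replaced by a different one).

First demand of the output computes:
  n2 = min2(0, -4) = -4
  n6 = absv(-4) = 4

After the edit, cleaning proceeds:
  n2: a read changed (x4 0->-6) — executes, giving -6.
  n6: a read changed (n2 -4->-6) — executes, giving 6.

Demanding n6 again yields 6.
2 computations run: n2, n6.
The nodes whose values change: x4, n2, n6.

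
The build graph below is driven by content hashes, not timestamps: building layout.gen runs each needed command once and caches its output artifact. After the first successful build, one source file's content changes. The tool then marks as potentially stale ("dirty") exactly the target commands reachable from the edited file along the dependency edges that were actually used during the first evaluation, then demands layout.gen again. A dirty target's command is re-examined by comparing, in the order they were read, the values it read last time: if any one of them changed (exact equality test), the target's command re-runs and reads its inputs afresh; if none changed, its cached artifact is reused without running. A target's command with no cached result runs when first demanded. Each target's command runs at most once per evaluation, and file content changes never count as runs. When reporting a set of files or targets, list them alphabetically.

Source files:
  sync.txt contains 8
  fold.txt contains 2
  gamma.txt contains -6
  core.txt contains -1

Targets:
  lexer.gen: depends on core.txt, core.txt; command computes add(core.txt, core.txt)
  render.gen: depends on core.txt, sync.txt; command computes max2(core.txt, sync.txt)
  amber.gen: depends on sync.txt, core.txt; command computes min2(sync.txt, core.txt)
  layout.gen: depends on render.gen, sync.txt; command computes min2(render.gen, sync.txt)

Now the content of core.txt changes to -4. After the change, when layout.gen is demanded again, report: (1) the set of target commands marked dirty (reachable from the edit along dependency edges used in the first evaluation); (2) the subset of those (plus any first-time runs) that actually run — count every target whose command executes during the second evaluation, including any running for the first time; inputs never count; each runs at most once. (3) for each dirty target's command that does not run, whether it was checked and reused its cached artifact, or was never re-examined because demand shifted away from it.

Dirty set: layout.gen, render.gen.
Run set: render.gen (1 run).
Re-examined without running (cache reused): layout.gen.
The important point: render.gen recomputes to an identical value, and the output ends up unchanged.

Initial pass — values computed on the first demand:
  render.gen = max2(-1, 8) = 8
  layout.gen = min2(8, 8) = 8

Second demand — change propagation:
  render.gen: re-runs because core.txt -1->-4; new result 8 (unchanged).
  layout.gen: re-examined; everything it read last time is the same (render.gen unchanged, sync.txt unchanged) — cache 8 kept, no run.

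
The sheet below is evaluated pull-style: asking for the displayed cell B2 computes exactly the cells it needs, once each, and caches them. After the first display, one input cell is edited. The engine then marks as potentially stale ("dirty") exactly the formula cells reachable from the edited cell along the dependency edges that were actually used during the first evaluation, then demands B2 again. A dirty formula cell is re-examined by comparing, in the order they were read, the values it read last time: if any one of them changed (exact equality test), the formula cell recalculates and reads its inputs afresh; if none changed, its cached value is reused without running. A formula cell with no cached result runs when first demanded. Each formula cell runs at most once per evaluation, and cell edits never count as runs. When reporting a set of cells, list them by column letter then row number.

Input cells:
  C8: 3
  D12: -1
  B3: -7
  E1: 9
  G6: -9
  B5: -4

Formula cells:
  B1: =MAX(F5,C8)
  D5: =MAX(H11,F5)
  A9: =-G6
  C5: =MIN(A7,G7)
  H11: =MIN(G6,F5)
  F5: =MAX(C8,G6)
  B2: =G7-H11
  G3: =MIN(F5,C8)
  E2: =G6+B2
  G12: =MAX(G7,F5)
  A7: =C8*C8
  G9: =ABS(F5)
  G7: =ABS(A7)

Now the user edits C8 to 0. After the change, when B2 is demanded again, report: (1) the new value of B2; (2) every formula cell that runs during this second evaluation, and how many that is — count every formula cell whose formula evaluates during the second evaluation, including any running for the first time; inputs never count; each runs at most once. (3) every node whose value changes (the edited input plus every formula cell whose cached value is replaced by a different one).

First demand of the output computes:
  A7 = 3 * 3 = 9
  F5 = MAX(3, -9) = 3
  G7 = ABS(9) = 9
  H11 = MIN(-9, 3) = -9
  B2 = 9 - -9 = 18

After the edit, cleaning proceeds:
  A7: a read changed (C8 3->0; C8 3->0) — executes, giving 0.
  F5: a read changed (C8 3->0) — executes, giving 0.
  G7: a read changed (A7 9->0) — executes, giving 0.
  H11: a read changed (F5 3->0) — executes, giving -9 — identical to its old value.
  B2: a read changed (G7 9->0) — executes, giving 9.

Demanding B2 again yields 9.
5 formula cells run: A7, B2, F5, G7, H11.
The nodes whose values change: A7, B2, C8, F5, G7.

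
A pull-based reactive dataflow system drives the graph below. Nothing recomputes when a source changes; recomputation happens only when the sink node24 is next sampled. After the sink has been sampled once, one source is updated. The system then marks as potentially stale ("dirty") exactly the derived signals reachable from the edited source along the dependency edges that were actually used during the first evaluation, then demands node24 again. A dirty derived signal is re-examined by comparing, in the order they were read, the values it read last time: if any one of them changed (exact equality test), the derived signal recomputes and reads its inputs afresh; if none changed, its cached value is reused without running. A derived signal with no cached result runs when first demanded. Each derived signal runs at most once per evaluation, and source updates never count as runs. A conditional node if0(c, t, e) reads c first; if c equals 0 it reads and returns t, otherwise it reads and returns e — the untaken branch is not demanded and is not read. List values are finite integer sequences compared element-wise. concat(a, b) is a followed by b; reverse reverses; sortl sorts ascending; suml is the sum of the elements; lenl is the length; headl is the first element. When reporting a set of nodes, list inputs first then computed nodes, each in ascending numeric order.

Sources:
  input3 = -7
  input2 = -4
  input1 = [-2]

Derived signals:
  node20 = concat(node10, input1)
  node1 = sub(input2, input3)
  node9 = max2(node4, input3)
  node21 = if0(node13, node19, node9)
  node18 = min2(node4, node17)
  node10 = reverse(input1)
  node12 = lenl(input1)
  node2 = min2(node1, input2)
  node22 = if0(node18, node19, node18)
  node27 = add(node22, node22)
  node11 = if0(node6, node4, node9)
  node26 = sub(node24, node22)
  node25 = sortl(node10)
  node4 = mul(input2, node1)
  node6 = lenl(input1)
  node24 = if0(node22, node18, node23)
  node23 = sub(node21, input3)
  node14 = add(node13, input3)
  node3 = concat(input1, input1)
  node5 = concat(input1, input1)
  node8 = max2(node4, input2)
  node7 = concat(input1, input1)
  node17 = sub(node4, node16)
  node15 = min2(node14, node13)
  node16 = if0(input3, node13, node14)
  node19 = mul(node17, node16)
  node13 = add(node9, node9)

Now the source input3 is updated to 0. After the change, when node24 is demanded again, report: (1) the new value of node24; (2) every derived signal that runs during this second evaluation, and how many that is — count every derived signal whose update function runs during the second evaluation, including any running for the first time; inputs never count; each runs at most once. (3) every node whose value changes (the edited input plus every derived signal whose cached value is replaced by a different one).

First evaluation (everything demanded from the output):
  node1 = sub(-4, -7) = 3
  node4 = mul(-4, 3) = -12
  node9 = max2(-12, -7) = -7
  node13 = add(-7, -7) = -14
  node14 = add(-14, -7) = -21
  node16 = if0(input3=-7 -> else branch node14) = -21
  node17 = sub(-12, -21) = 9
  node18 = min2(-12, 9) = -12
  node21 = if0(node13=-14 -> else branch node9) = -7
  node22 = if0(node18=-12 -> else branch node18) = -12
  node23 = sub(-7, -7) = 0
  node24 = if0(node22=-12 -> else branch node23) = 0

Propagation after the edit:
  node1: runs — input3 -7->0; result -4.
  node4: runs — node1 3->-4; result 16.
  node9: runs — node4 -12->16; input3 -7->0; result 16.
  node13: runs — node9 -7->16; node9 -7->16; result 32.
  node14: marked dirty but never re-examined — demand shifted away from it.
  node16: runs — input3 -7->0; result 32.
  node17: runs — node4 -12->16; node16 -21->32; result -16.
  node18: runs — node4 -12->16; node17 9->-16; result -16.
  node21: runs — node13 -14->32; node9 -7->16; result 16.
  node22: runs — node18 -12->-16; node18 -12->-16; result -16.
  node23: runs — node21 -7->16; input3 -7->0; result 16.
  node24: runs — node22 -12->-16; node23 0->16; result 16.

Key observation: a condition flipped, so demand moved to the other branch — node14 is never re-examined.

New value of node24: 16.
Derived signals that run: node1, node4, node9, node13, node16, node17, node18, node21, node22, node23, node24 — 11 in total.
Values that change: input3, node1, node4, node9, node13, node16, node17, node18, node21, node22, node23, node24.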